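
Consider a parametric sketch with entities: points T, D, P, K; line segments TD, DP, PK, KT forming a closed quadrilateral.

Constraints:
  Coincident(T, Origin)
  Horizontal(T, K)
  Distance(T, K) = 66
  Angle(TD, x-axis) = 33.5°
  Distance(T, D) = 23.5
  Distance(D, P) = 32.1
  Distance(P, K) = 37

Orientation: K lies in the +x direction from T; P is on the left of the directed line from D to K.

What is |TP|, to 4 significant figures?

55.60

Checks: |DP| = 32.10 ✓; |PK| = 37.00 ✓.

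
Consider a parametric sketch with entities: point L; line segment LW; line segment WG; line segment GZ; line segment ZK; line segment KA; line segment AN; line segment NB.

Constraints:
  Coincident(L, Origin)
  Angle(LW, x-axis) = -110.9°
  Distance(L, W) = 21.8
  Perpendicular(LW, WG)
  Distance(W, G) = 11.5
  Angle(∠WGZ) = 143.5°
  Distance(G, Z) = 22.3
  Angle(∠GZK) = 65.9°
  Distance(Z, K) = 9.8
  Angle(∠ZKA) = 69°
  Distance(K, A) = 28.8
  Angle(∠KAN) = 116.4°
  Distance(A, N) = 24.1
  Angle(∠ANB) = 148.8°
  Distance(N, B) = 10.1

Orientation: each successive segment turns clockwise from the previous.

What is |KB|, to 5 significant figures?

49.972

L is at the origin; LW runs at -110.9° with length 21.8, so W = (-7.7769, -20.366). LW is perpendicular to WG, so WG runs at 159.10°; with |WG| = 11.5, G = (-18.520, -16.263). ∠WGZ = 143.5° gives GZ at 122.60° from the x-axis; with |GZ| = 22.3, Z = (-30.535, 2.5235). ∠GZK = 65.9° gives ZK at 8.5000° from the x-axis; with |ZK| = 9.8, K = (-20.842, 3.9721). ∠ZKA = 69.0° gives KA at -102.50° from the x-axis; with |KA| = 28.8, A = (-27.076, -24.145). ∠KAN = 116.4° gives AN at -166.10° from the x-axis; with |AN| = 24.1, N = (-50.470, -29.935). ∠ANB = 148.8° gives NB at 162.70° from the x-axis; with |NB| = 10.1, B = (-60.113, -26.931). Then |KB| = |B − K| = 49.972.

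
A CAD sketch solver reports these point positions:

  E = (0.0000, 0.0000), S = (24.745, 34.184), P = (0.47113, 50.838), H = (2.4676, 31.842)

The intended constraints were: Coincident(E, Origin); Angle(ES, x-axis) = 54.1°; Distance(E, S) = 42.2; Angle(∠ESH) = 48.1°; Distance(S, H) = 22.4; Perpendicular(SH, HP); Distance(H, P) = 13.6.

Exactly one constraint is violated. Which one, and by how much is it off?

Distance(H, P) = 13.6 — off by 5.50.

E = (0.00, 0.00) ✓; ES at 54.10° ✓; |ES| = 42.20 ✓; ∠ESH = 48.10° ✓; |SH| = 22.40 ✓; ∠(SH, HP) = 90.00° ✓; |HP| = 19.10 ✗.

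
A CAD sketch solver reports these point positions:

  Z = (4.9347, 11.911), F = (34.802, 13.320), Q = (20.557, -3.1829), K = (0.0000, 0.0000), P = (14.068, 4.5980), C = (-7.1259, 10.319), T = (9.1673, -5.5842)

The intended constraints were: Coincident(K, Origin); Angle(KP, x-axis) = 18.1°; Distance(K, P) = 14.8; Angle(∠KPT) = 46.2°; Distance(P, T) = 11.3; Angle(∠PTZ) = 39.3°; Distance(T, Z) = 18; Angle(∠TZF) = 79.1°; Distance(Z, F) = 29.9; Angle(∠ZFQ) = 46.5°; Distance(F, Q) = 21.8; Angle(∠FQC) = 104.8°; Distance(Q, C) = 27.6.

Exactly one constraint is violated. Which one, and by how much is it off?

Distance(Q, C) = 27.6 — off by 3.20.

K = (0.00, 0.00) ✓; KP at 18.10° ✓; |KP| = 14.80 ✓; ∠KPT = 46.20° ✓; |PT| = 11.30 ✓; ∠PTZ = 39.30° ✓; |TZ| = 18.00 ✓; ∠TZF = 79.10° ✓; |ZF| = 29.90 ✓; ∠ZFQ = 46.50° ✓; |FQ| = 21.80 ✓; ∠FQC = 104.8° ✓; |QC| = 30.80 ✗.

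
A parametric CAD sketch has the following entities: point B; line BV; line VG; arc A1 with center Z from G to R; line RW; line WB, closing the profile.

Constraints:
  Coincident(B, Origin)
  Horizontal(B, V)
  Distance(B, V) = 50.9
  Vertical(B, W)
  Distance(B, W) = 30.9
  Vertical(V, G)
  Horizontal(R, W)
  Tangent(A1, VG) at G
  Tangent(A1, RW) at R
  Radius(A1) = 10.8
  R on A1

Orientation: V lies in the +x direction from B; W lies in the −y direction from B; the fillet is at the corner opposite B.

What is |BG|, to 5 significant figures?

54.725

B is at the origin; BV is horizontal with |BV| = 50.9 and V on the +x side, so V = (50.900, 0.0000). B and W share the same x with |BW| = 30.9 and W on the −y side, so W = (0.0000, -30.900). The virtual corner opposite B is at (50.900, -30.900). Since A1 is tangent to VG there, ZG ⟂ VG and A1 meets RW tangentially, so ZR is at right angles to RW, with radius 10.8, so the center Z sits 10.8 in from both sides at Z = (40.100, -20.100). That places the tangent points at G = (50.900, -20.100) on VG and R = (40.100, -30.900) on RW. Then |BG| = |G − B| = 54.725.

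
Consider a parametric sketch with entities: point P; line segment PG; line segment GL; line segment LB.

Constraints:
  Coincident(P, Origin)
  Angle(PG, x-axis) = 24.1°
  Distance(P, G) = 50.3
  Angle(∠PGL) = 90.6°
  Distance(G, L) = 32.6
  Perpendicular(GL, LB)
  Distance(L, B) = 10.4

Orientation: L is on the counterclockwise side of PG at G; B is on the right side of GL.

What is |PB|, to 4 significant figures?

69.15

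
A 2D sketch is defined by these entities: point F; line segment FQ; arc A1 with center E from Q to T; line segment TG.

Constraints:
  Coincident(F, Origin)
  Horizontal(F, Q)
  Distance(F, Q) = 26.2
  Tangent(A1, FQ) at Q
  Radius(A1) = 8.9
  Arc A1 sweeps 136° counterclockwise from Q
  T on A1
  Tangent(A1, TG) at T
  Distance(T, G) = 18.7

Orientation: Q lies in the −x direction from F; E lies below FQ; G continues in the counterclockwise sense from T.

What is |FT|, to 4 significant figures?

35.82

F is at the origin; F and Q share the same y with |FQ| = 26.2 and Q on the −x side, so Q = (-26.20, 0.000). A1 meets FQ tangentially, so EQ is at right angles to FQ, so E = Q + (0, -8.9) = (-26.20, -8.900). On A1, Q sits at bearing 90° from E; a 136° counterclockwise sweep puts T at bearing 226°, so T = E + 8.9·(cos 226°, sin 226°) = (-32.38, -15.30). Then |FT| = |T − F| = 35.82.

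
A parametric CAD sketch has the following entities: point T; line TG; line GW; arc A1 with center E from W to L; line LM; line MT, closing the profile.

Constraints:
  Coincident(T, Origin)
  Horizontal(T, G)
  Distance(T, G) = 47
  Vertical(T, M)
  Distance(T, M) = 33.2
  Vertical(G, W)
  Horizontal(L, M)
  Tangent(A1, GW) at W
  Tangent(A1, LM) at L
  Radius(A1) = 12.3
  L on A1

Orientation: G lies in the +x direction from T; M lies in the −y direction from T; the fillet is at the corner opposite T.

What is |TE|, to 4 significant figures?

40.51

T and M share the same x with |TM| = 33.2 and M on the −y side, so M = (0.000, -33.20). The virtual corner opposite T is at (47.00, -33.20). Since A1 is tangent to GW there, EW ⟂ GW and since A1 is tangent to LM there, EL ⟂ LM, with radius 12.3, so the center E sits 12.3 in from both sides at E = (34.70, -20.90). Then |TE| = |E − T| = 40.51.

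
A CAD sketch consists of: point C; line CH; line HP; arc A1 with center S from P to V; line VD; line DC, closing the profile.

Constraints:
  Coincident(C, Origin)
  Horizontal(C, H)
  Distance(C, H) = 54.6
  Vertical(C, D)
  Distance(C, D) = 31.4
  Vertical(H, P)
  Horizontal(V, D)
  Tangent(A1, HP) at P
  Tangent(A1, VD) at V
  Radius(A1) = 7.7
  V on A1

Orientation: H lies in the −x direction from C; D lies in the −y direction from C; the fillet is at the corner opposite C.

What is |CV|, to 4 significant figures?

56.44

C is at the origin; C and H share the same y with |CH| = 54.6 and H on the −x side, so H = (-54.60, 0.000). C and D share the same x with |CD| = 31.4 and D on the −y side, so D = (0.000, -31.40). The virtual corner opposite C is at (-54.60, -31.40). Since A1 is tangent to HP there, SP ⟂ HP and A1 meets VD tangentially, so SV is at right angles to VD, with radius 7.7, so the center S sits 7.7 in from both sides at S = (-46.90, -23.70). That places the tangent points at P = (-54.60, -23.70) on HP and V = (-46.90, -31.40) on VD. Then |CV| = |V − C| = 56.44.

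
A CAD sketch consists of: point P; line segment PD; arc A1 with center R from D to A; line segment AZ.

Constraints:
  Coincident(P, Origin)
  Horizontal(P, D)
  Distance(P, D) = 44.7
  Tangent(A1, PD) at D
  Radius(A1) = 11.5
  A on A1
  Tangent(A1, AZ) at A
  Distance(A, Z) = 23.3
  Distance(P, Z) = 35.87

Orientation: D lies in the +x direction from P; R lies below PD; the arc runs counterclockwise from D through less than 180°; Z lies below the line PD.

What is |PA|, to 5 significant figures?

35.047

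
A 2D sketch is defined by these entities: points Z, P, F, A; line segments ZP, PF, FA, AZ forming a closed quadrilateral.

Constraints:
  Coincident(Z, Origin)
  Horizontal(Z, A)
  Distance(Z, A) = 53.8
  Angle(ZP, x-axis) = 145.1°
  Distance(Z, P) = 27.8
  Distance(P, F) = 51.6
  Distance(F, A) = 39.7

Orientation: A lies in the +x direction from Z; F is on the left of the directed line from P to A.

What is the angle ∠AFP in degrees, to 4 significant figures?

117.3°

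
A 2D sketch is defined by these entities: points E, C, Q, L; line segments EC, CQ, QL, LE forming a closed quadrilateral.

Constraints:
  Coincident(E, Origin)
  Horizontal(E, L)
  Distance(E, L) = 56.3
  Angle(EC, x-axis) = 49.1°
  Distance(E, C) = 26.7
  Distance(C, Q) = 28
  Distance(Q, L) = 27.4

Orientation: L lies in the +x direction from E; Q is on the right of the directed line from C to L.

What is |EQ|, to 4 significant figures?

29.84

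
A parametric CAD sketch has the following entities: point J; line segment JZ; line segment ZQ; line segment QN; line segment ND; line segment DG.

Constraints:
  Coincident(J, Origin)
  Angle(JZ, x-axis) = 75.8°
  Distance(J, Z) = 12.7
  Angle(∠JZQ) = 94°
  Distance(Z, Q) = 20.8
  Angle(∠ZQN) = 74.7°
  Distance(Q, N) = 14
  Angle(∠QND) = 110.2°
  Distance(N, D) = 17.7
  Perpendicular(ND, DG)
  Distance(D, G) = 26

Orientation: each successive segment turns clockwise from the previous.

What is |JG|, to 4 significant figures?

23.63

J is at the origin; JZ runs at 75.8° with length 12.7, so Z = (3.115, 12.31). ∠JZQ = 94.0° gives ZQ at -10.20° from the x-axis; with |ZQ| = 20.8, Q = (23.59, 8.629). ∠ZQN = 74.7° gives QN at -115.5° from the x-axis; with |QN| = 14.0, N = (17.56, -4.008). ∠QND = 110.2° gives ND at 174.7° from the x-axis; with |ND| = 17.7, D = (-0.06481, -2.373). The perpendicularity gives DG at right angles to ND, so DG runs at 84.70°; with |DG| = 26.0, G = (2.337, 23.52). Then |JG| = |G − J| = 23.63.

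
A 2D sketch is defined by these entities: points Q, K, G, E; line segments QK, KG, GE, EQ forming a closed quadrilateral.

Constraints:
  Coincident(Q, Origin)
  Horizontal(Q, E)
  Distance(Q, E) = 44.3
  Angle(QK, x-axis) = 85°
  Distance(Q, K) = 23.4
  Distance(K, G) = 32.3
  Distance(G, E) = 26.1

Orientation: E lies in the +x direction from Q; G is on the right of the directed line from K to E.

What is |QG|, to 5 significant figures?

19.101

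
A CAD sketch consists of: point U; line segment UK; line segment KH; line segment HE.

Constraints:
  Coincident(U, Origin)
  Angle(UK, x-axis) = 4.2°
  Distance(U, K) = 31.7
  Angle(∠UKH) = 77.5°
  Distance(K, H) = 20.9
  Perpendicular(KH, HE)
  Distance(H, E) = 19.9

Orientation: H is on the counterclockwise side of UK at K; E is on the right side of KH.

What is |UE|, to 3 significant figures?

52.8

U is at the origin; UK runs at 4.2° with length 31.7, so K = 31.7·(cos 4.2°, sin 4.2°) = (31.6, 2.32). ∠UKH = 77.5°, so KH runs at 4.2° + (180° − 77.5°) = 107° from the x-axis; with |KH| = 20.9, H = K + 20.9·(cos 107°, sin 107°) = (25.6, 22.3). KH ⟂ HE; with |HE| = 19.9 on the right of KH, E = H + 19.9·(0.958, 0.287) = (44.7, 28.1). Then |UE| = |E − U| = 52.8.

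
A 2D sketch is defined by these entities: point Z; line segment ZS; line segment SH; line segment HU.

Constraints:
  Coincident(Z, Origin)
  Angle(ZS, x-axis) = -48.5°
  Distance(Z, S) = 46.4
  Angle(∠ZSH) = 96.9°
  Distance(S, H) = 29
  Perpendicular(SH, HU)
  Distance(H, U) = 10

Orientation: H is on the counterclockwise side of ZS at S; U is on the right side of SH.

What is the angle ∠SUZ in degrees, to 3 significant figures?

39.3°

Z is at the origin; ZS runs at -48.5° with length 46.4, so S = 46.4·(cos -48.5°, sin -48.5°) = (30.7, -34.8). ∠ZSH = 96.9°, so SH runs at -48.5° + (180° − 96.9°) = 34.6° from the x-axis; with |SH| = 29.0, H = S + 29.0·(cos 34.6°, sin 34.6°) = (54.6, -18.3). SH is perpendicular to HU; with |HU| = 10.0 on the right of SH, U = H + 10.0·(0.568, -0.823) = (60.3, -26.5). Then cos ∠SUZ = US·UZ / (|US||UZ|), giving 39.3°.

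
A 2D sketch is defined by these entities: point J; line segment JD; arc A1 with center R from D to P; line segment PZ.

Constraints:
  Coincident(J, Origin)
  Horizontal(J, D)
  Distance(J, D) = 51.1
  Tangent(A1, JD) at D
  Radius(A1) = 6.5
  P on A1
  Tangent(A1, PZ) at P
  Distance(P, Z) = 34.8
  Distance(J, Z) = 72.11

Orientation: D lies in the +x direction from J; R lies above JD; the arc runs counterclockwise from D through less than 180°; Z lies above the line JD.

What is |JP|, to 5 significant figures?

57.921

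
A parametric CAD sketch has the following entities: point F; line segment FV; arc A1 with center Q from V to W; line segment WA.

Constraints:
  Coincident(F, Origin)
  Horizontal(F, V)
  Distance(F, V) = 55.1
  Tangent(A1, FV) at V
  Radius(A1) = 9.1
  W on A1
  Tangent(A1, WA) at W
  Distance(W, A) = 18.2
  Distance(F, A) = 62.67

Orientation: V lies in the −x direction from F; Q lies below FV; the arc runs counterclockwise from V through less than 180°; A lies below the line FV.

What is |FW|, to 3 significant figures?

64.6

Checks: ∠(QV, VF) = 90.00° ✓; |QV| = 9.100 ✓; |QW| = 9.100 ✓; ∠(QW, WA) = 90.00° ✓; |WA| = 18.20 ✓; |FA| = 62.67 ✓.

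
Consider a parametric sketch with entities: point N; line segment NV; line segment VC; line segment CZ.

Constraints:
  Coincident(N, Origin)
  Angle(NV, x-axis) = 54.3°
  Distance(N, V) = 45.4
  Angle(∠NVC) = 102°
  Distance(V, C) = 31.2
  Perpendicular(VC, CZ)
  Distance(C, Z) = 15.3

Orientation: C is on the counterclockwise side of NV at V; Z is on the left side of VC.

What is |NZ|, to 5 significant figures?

49.988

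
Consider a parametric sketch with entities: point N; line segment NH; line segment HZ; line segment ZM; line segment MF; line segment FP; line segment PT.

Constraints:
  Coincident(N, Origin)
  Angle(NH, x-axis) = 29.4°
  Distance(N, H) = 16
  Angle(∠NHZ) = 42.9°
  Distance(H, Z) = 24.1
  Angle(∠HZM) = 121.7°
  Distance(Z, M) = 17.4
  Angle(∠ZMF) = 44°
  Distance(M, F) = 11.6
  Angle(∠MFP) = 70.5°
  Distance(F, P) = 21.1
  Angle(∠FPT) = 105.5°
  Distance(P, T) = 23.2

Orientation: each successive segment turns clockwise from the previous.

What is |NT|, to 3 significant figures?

45.0

N is at the origin; NH runs at 29.4° with length 16.0, so H = (13.9, 7.85). ∠NHZ = 42.9° gives HZ at -108° from the x-axis; with |HZ| = 24.1, Z = (6.61, -15.1). ∠HZM = 121.7° gives ZM at -166° from the x-axis; with |ZM| = 17.4, M = (-10.3, -19.3). ∠ZMF = 44.0° gives MF at 58.0° from the x-axis; with |MF| = 11.6, F = (-4.12, -9.48). ∠MFP = 70.5° gives FP at -51.5° from the x-axis; with |FP| = 21.1, P = (9.01, -26.0). ∠FPT = 105.5° gives PT at -126° from the x-axis; with |PT| = 23.2, T = (-4.63, -44.8). Then |NT| = |T − N| = 45.0.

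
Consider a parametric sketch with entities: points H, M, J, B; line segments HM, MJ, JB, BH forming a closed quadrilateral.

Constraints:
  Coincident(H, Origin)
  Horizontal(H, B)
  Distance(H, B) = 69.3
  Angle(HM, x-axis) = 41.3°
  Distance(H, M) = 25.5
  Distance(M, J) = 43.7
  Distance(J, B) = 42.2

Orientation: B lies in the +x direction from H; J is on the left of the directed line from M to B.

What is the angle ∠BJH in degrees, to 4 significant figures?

72.63°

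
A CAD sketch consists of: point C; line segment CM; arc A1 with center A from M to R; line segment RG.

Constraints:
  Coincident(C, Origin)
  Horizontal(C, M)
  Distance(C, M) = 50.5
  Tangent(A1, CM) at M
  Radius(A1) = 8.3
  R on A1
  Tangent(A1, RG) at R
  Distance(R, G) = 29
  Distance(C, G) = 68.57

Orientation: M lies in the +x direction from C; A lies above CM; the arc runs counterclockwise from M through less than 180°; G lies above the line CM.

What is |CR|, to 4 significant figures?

59.43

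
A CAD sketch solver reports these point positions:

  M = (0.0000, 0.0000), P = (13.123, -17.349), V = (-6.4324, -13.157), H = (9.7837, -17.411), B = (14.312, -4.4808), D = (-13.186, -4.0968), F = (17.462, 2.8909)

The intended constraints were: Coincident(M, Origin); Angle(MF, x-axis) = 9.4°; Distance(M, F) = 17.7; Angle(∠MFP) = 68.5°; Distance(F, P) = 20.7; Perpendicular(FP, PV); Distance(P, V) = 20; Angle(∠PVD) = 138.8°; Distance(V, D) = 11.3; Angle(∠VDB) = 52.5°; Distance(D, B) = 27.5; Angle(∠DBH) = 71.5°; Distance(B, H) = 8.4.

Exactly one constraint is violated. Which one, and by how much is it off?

Distance(B, H) = 8.4 — off by 5.30.

M = (0.00, 0.00) ✓; MF at 9.400° ✓; |MF| = 17.70 ✓; ∠MFP = 68.50° ✓; |FP| = 20.70 ✓; ∠(FP, PV) = 90.00° ✓; |PV| = 20.00 ✓; ∠PVD = 138.8° ✓; |VD| = 11.30 ✓; ∠VDB = 52.50° ✓; |DB| = 27.50 ✓; ∠DBH = 71.50° ✓; |BH| = 13.70 ✗.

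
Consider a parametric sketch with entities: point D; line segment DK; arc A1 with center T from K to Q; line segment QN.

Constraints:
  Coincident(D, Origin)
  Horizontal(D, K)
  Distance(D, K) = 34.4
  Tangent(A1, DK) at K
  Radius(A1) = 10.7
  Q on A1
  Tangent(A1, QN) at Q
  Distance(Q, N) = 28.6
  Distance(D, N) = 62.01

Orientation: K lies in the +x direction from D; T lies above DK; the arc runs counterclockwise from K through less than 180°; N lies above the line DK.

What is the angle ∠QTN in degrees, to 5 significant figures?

69.488°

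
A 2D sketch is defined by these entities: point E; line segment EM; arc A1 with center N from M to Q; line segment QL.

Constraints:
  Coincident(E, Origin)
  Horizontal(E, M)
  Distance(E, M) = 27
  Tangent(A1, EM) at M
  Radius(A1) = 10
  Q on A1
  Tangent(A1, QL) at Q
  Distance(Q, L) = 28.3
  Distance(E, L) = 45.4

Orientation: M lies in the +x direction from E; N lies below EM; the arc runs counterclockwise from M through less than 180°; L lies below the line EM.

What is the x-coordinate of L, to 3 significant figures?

22.2

Checks: |NQ| = 10.00 ✓; ∠(NQ, QL) = 90.00° ✓; |QL| = 28.30 ✓; |EL| = 45.40 ✓.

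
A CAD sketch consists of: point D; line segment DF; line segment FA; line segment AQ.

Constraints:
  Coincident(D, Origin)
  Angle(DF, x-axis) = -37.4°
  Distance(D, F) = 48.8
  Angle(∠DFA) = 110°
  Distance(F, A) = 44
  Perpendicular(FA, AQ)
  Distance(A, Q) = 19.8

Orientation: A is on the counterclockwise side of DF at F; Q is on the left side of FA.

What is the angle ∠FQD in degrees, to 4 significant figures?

47.46°

D is at the origin; DF runs at -37.4° with length 48.8, so F = 48.8·(cos -37.4°, sin -37.4°) = (38.77, -29.64). ∠DFA = 110.0°, so FA runs at -37.4° + (180° − 110.0°) = 32.60° from the x-axis; with |FA| = 44.0, A = F + 44.0·(cos 32.60°, sin 32.60°) = (75.84, -5.934). FA is perpendicular to AQ; with |AQ| = 19.8 on the left of FA, Q = A + 19.8·(-0.5388, 0.8425) = (65.17, 10.75). Then cos ∠FQD = QF·QD / (|QF||QD|), giving 47.46°.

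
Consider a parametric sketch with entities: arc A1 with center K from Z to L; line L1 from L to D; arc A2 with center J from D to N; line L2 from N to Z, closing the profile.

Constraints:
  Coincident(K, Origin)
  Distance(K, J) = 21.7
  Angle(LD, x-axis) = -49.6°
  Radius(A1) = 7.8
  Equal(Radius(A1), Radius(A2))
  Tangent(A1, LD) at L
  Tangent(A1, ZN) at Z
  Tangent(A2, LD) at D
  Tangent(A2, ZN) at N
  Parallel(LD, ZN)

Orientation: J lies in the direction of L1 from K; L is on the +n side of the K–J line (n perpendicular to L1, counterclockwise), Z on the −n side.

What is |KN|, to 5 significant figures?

23.059

The slot axis is L1's direction at -49.6°, so u = (cos -49.6°, sin -49.6°) = (0.64812, -0.76154) and n = (−sin -49.6°, cos -49.6°) = (0.76154, 0.64812). K is at the origin and J lies 21.7 along u from K, so J = 21.7·u = (14.064, -16.525). Tangency of A1 to both parallel lines with radius 7.8 puts L and Z at K ± 7.8·n: L = (5.9400, 5.0553), Z = (-5.9400, -5.0553). Equal radii place D and N the same way about J: D = J + 7.8·n = (20.004, -11.470), N = J − 7.8·n = (8.1242, -21.581). Then |KN| = |N − K| = 23.059.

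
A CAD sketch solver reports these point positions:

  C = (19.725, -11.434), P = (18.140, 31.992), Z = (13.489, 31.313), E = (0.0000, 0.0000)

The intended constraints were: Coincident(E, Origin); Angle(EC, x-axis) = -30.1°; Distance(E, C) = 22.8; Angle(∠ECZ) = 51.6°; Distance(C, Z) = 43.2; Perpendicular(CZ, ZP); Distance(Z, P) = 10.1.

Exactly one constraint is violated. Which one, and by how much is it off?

Distance(Z, P) = 10.1 — off by 5.40.

E = (0.00, 0.00) ✓; EC at -30.10° ✓; |EC| = 22.80 ✓; ∠ECZ = 51.60° ✓; |CZ| = 43.20 ✓; ∠(CZ, ZP) = 89.99° ✓; |ZP| = 4.700 ✗.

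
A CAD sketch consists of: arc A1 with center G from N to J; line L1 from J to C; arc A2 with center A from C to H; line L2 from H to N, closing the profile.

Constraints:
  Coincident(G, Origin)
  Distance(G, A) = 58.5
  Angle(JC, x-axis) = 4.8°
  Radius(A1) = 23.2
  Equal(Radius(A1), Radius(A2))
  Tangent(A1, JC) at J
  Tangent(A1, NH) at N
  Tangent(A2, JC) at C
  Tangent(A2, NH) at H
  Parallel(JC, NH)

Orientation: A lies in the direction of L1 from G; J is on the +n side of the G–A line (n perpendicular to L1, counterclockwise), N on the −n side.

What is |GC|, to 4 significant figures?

62.93

Tangency of A1 to both parallel lines with radius 23.2 puts J and N at G ± 23.2·n: J = (-1.941, 23.12), N = (1.941, -23.12). Equal radii place C and H the same way about A: C = A + 23.2·n = (56.35, 28.01), H = A − 23.2·n = (60.24, -18.22). Then |GC| = |C − G| = 62.93.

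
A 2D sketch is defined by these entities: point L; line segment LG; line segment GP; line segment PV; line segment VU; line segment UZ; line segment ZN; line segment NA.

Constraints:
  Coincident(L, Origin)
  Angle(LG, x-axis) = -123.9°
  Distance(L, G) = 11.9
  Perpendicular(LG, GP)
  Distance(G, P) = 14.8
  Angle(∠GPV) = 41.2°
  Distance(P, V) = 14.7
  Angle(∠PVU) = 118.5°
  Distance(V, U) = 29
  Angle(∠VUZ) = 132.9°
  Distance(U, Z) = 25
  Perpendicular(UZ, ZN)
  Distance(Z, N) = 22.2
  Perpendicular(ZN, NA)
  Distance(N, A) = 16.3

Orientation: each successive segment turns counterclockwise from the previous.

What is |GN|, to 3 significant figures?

34.4

L is at the origin; LG runs at -123.9° with length 11.9, so G = (-6.64, -9.88). The perpendicularity gives GP at right angles to LG, so GP runs at -33.9°; with |GP| = 14.8, P = (5.65, -18.1). ∠GPV = 41.2° gives PV at 105° from the x-axis; with |PV| = 14.7, V = (1.87, -3.93). ∠PVU = 118.5° gives VU at 166° from the x-axis; with |VU| = 29.0, U = (-26.3, 2.89). ∠VUZ = 132.9° gives UZ at -146° from the x-axis; with |UZ| = 25.0, Z = (-47.2, -10.9). The perpendicularity gives ZN at right angles to UZ, so ZN runs at -56.5°; with |ZN| = 22.2, N = (-34.9, -29.4). Then |GN| = |N − G| = 34.4.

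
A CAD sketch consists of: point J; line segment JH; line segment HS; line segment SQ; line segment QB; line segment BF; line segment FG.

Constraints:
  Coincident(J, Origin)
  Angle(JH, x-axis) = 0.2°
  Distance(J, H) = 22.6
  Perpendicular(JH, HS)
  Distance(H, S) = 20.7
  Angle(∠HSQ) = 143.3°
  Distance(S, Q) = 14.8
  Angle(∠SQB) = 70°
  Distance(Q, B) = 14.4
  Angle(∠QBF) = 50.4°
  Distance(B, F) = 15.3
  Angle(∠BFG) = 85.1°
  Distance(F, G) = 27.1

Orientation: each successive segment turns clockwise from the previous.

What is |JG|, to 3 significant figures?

51.3

J is at the origin; JH runs at 0.2° with length 22.6, so H = (22.6, 0.0789). JH is perpendicular to HS, so HS runs at -89.8°; with |HS| = 20.7, S = (22.7, -20.6). ∠HSQ = 143.3° gives SQ at -126° from the x-axis; with |SQ| = 14.8, Q = (13.9, -32.5). ∠SQB = 70.0° gives QB at 124° from the x-axis; with |QB| = 14.4, B = (5.92, -20.5). ∠QBF = 50.4° gives BF at -6.10° from the x-axis; with |BF| = 15.3, F = (21.1, -22.1). ∠BFG = 85.1° gives FG at -101° from the x-axis; with |FG| = 27.1, G = (16.0, -48.7). Then |JG| = |G − J| = 51.3.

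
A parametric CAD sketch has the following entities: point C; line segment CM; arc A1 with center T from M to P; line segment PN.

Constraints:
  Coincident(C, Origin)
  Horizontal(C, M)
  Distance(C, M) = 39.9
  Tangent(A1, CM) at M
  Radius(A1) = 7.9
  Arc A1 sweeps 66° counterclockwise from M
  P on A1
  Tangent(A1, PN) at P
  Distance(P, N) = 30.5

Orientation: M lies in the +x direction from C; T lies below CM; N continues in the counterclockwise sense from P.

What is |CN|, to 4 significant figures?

38.35

On A1, M sits at bearing 90° from T; a 66° counterclockwise sweep puts P at bearing 156°, so P = T + 7.9·(cos 156°, sin 156°) = (32.68, -4.687). The tangent condition forces TP to be normal to PN, so PN runs along (−sin 156°, cos 156°); with |PN| = 30.5, N = (20.28, -32.55). Then |CN| = |N − C| = 38.35.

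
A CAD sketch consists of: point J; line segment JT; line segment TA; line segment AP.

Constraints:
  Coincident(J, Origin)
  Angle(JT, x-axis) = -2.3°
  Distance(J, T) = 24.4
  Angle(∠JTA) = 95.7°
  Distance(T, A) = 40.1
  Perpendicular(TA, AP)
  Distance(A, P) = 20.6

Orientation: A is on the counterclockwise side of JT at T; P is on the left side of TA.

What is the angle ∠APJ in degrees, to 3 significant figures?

94.9°

∠JTA = 95.7°, so TA runs at -2.3° + (180° − 95.7°) = 82.0° from the x-axis; with |TA| = 40.1, A = T + 40.1·(cos 82.0°, sin 82.0°) = (30.0, 38.7). The perpendicularity gives AP at right angles to TA; with |AP| = 20.6 on the left of TA, P = A + 20.6·(-0.990, 0.139) = (9.56, 41.6). Then cos ∠APJ = PA·PJ / (|PA||PJ|), giving 94.9°.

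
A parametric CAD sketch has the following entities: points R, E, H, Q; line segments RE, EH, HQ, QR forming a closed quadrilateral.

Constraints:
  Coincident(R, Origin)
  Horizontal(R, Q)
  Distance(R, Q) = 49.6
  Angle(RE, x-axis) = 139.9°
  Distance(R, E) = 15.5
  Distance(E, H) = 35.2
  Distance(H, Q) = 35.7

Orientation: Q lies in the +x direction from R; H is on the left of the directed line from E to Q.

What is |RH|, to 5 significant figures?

30.468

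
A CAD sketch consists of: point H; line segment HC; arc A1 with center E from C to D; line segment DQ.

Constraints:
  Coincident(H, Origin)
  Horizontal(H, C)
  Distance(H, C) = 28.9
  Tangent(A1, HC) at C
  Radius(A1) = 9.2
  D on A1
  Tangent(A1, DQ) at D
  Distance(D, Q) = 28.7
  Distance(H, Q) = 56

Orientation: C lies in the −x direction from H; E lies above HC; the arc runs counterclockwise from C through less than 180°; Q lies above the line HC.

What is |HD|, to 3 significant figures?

27.5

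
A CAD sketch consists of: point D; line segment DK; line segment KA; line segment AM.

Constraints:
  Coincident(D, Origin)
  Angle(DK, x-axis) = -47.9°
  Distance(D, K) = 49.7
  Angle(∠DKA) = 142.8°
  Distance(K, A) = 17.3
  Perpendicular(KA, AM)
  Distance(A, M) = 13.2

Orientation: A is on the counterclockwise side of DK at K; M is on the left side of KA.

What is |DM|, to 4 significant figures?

59.33

D is at the origin; DK runs at -47.9° with length 49.7, so K = 49.7·(cos -47.9°, sin -47.9°) = (33.32, -36.88). ∠DKA = 142.8°, so KA runs at -47.9° + (180° − 142.8°) = -10.70° from the x-axis; with |KA| = 17.3, A = K + 17.3·(cos -10.70°, sin -10.70°) = (50.32, -40.09). KA ⟂ AM; with |AM| = 13.2 on the left of KA, M = A + 13.2·(0.1857, 0.9826) = (52.77, -27.12). Then |DM| = |M − D| = 59.33.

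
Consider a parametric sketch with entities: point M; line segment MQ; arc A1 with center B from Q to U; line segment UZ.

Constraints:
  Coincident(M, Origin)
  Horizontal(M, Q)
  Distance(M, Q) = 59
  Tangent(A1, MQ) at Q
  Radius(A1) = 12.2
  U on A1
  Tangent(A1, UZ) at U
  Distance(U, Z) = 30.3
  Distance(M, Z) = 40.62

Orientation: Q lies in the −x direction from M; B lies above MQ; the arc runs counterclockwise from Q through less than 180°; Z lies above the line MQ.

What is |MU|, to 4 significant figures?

49.90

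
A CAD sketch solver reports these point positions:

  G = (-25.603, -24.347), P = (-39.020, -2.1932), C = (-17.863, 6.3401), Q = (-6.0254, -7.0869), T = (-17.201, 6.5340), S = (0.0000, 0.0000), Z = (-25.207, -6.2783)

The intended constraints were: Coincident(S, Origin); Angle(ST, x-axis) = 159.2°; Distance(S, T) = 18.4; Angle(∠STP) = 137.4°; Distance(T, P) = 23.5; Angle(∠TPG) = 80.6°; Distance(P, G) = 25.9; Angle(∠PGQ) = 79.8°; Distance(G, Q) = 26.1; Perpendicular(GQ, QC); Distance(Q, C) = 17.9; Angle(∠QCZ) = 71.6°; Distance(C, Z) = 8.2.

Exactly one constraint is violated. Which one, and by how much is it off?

Distance(C, Z) = 8.2 — off by 6.40.

S = (0.00, 0.00) ✓; ST at 159.2° ✓; |ST| = 18.40 ✓; ∠STP = 137.4° ✓; |TP| = 23.50 ✓; ∠TPG = 80.60° ✓; |PG| = 25.90 ✓; ∠PGQ = 79.80° ✓; |GQ| = 26.10 ✓; ∠(GQ, QC) = 90.00° ✓; |QC| = 17.90 ✓; ∠QCZ = 71.60° ✓; |CZ| = 14.60 ✗.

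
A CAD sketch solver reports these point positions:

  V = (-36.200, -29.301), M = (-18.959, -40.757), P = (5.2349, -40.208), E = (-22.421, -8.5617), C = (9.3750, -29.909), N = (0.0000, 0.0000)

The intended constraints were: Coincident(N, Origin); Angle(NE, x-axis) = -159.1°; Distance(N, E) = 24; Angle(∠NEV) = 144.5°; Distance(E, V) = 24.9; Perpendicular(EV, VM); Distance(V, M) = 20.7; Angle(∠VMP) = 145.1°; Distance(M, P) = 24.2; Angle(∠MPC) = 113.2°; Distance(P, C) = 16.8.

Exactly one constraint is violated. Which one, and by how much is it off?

Distance(P, C) = 16.8 — off by 5.70.

N = (0.00, 0.00) ✓; NE at -159.1° ✓; |NE| = 24.00 ✓; ∠NEV = 144.5° ✓; |EV| = 24.90 ✓; ∠(EV, VM) = 90.00° ✓; |VM| = 20.70 ✓; ∠VMP = 145.1° ✓; |MP| = 24.20 ✓; ∠MPC = 113.2° ✓; |PC| = 11.10 ✗.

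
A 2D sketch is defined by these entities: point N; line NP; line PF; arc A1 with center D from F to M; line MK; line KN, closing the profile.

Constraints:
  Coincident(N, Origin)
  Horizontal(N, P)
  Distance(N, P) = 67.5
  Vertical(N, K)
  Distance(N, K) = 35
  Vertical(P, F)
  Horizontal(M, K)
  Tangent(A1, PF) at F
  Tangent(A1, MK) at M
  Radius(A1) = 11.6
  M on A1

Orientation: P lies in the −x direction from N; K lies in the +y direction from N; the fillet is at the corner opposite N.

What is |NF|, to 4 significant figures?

71.44

N is at the origin; NP is horizontal with |NP| = 67.5 and P on the −x side, so P = (-67.50, 0.000). NK is vertical with |NK| = 35.0 and K on the +y side, so K = (0.000, 35.00). The virtual corner opposite N is at (-67.50, 35.00). Tangency of A1 to PF means the radius DF is perpendicular to PF and since A1 is tangent to MK there, DM ⟂ MK, with radius 11.6, so the center D sits 11.6 in from both sides at D = (-55.90, 23.40). That places the tangent points at F = (-67.50, 23.40) on PF and M = (-55.90, 35.00) on MK. Then |NF| = |F − N| = 71.44.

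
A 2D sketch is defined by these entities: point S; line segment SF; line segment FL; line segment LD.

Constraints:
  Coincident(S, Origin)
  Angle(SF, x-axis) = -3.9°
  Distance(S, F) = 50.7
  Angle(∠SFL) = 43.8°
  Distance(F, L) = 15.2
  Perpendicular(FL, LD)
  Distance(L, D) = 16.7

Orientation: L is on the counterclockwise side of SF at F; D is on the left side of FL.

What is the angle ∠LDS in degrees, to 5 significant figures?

130.69°

∠SFL = 43.8°, so FL runs at -3.9° + (180° − 43.8°) = 132.30° from the x-axis; with |FL| = 15.2, L = F + 15.2·(cos 132.30°, sin 132.30°) = (40.353, 7.7940). The perpendicularity gives LD at right angles to FL; with |LD| = 16.7 on the left of FL, D = L + 16.7·(-0.73963, -0.67301) = (28.001, -3.4453). Then cos ∠LDS = DL·DS / (|DL||DS|), giving 130.69°.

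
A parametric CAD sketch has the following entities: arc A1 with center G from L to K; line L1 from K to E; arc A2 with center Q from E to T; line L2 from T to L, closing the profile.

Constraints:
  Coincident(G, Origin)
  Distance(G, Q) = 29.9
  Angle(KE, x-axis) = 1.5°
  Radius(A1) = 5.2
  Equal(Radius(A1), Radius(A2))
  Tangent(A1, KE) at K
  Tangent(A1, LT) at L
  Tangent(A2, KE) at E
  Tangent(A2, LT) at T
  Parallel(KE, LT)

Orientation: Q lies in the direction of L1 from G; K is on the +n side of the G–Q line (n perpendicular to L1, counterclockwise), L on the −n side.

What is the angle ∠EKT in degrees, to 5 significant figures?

19.179°

The slot axis is L1's direction at 1.5°, so u = (cos 1.5°, sin 1.5°) = (0.99966, 0.026177) and n = (−sin 1.5°, cos 1.5°) = (-0.026177, 0.99966). G is at the origin and Q lies 29.9 along u from G, so Q = 29.9·u = (29.890, 0.78269). Tangency of A1 to both parallel lines with radius 5.2 puts K and L at G ± 5.2·n: K = (-0.13612, 5.1982), L = (0.13612, -5.1982). Equal radii place E and T the same way about Q: E = Q + 5.2·n = (29.754, 5.9809), T = Q − 5.2·n = (30.026, -4.4155). Then cos ∠EKT = KE·KT / (|KE||KT|), giving 19.179°.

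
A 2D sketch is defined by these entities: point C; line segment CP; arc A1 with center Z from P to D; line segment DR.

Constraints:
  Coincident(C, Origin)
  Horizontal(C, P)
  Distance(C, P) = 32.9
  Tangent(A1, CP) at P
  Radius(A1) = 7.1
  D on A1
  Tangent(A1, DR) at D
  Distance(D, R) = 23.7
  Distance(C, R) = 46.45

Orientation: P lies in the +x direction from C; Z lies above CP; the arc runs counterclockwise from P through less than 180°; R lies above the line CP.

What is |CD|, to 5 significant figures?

40.753

C is at the origin; C and P share the same y with |CP| = 32.9 and P on the +x side, so P = (32.900, 0.0000). A1 meets CP tangentially, so ZP is at right angles to CP, so Z = P + (0, 7.1) = (32.900, 7.1000). Since ZD ⟂ DR (tangency), |ZR| = √(7.1² + 23.7²) = 24.741 regardless of where D sits on A1. So R lies on both circle(C, 46.45) and circle(Z, 24.741); the above-CP intersection is R = (33.836, 31.823). D is the foot of the tangent from R: D = (39.774, 8.8786).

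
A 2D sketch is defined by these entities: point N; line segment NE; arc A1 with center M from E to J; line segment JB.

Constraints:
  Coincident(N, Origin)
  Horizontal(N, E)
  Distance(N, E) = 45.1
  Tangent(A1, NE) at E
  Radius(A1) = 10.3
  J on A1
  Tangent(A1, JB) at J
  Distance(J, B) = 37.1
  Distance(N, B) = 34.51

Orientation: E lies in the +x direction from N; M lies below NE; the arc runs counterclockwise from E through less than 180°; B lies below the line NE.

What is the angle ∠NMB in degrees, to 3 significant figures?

47.0°

N is at the origin; N and E share the same y with |NE| = 45.1 and E on the +x side, so E = (45.1, 0.00). Since A1 is tangent to NE there, ME ⟂ NE, so M = E + (0, -10.3) = (45.1, -10.3). Since MJ ⟂ JB (tangency), |MB| = √(10.3² + 37.1²) = 38.5 regardless of where J sits on A1. So B lies on both circle(N, 34.51) and circle(M, 38.5); the below-NE intersection is B = (13.2, -31.9). J is the foot of the tangent from B: J = (37.3, -3.63).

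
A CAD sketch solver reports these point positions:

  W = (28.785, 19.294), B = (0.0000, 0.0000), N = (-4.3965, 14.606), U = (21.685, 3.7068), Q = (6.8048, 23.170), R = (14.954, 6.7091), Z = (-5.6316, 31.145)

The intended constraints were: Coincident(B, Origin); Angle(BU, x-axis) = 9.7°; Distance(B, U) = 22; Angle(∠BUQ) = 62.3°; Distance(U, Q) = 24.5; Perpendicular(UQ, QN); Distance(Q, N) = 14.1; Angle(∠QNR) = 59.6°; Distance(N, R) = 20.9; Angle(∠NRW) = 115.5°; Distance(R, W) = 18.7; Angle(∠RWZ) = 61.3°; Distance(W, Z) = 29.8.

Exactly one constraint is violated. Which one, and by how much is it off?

Distance(W, Z) = 29.8 — off by 6.60.

B = (0.00, 0.00) ✓; BU at 9.700° ✓; |BU| = 22.00 ✓; ∠BUQ = 62.30° ✓; |UQ| = 24.50 ✓; ∠(UQ, QN) = 90.00° ✓; |QN| = 14.10 ✓; ∠QNR = 59.60° ✓; |NR| = 20.90 ✓; ∠NRW = 115.5° ✓; |RW| = 18.70 ✓; ∠RWZ = 61.30° ✓; |WZ| = 36.40 ✗.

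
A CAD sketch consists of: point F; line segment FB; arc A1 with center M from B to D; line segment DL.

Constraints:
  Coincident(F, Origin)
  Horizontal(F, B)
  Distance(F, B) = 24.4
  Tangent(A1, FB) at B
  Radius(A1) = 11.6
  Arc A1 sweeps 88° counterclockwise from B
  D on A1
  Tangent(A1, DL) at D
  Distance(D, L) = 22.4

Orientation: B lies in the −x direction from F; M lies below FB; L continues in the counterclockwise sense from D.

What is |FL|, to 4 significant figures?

49.80

F is at the origin; FB is horizontal with |FB| = 24.4 and B on the −x side, so B = (-24.40, 0.000). Tangency of A1 to FB means the radius MB is perpendicular to FB, so M = B + (0, -11.6) = (-24.40, -11.60). On A1, B sits at bearing 90° from M; an 88° counterclockwise sweep puts D at bearing 178°, so D = M + 11.6·(cos 178°, sin 178°) = (-35.99, -11.20). The tangent condition forces MD to be normal to DL, so DL runs along (−sin 178°, cos 178°); with |DL| = 22.4, L = (-36.77, -33.58). Then |FL| = |L − F| = 49.80.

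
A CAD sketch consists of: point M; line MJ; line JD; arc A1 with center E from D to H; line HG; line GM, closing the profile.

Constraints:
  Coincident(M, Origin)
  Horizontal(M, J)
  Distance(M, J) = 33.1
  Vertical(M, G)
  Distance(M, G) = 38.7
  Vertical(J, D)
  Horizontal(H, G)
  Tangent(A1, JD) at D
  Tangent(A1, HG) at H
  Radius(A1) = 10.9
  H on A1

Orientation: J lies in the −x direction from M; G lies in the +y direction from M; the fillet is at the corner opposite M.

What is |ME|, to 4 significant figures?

35.58

M is at the origin; M and J share the same y with |MJ| = 33.1 and J on the −x side, so J = (-33.10, 0.000). MG is vertical with |MG| = 38.7 and G on the +y side, so G = (0.000, 38.70). The virtual corner opposite M is at (-33.10, 38.70). Tangency of A1 to JD means the radius ED is perpendicular to JD and tangency of A1 to HG means the radius EH is perpendicular to HG, with radius 10.9, so the center E sits 10.9 in from both sides at E = (-22.20, 27.80). Then |ME| = |E − M| = 35.58.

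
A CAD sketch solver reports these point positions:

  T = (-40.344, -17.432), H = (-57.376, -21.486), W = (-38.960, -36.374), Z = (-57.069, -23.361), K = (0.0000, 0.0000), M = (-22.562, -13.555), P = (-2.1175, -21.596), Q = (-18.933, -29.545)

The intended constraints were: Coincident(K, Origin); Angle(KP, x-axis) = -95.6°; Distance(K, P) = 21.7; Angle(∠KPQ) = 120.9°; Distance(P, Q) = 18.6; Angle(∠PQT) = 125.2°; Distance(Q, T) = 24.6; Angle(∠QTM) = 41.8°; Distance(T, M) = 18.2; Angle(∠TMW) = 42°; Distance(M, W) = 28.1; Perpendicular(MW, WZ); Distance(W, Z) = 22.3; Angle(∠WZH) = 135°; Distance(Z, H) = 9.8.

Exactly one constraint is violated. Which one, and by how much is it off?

Distance(Z, H) = 9.8 — off by 7.90.

K = (0.00, 0.00) ✓; KP at -95.60° ✓; |KP| = 21.70 ✓; ∠KPQ = 120.9° ✓; |PQ| = 18.60 ✓; ∠PQT = 125.2° ✓; |QT| = 24.60 ✓; ∠QTM = 41.80° ✓; |TM| = 18.20 ✓; ∠TMW = 42.00° ✓; |MW| = 28.10 ✓; ∠(MW, WZ) = 90.00° ✓; |WZ| = 22.30 ✓; ∠WZH = 135.0° ✓; |ZH| = 1.900 ✗.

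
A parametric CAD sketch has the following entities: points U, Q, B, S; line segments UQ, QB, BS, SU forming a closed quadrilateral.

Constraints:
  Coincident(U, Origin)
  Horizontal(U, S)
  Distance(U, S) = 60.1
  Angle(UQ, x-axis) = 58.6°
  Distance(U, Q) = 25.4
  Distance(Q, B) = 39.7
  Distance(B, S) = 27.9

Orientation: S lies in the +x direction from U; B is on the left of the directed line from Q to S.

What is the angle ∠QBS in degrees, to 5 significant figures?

98.096°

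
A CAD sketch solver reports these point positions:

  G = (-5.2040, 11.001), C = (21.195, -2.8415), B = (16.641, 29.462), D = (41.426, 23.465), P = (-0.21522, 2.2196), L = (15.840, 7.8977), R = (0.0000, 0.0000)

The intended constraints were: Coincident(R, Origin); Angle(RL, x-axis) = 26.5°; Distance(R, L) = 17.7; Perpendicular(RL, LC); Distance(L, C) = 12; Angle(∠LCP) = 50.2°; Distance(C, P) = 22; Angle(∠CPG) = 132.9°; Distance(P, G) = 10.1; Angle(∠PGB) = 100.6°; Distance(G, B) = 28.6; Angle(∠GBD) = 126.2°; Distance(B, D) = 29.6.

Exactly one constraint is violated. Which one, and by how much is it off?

Distance(B, D) = 29.6 — off by 4.10.

R = (0.00, 0.00) ✓; RL at 26.50° ✓; |RL| = 17.70 ✓; ∠(RL, LC) = 90.00° ✓; |LC| = 12.00 ✓; ∠LCP = 50.20° ✓; |CP| = 22.00 ✓; ∠CPG = 132.9° ✓; |PG| = 10.10 ✓; ∠PGB = 100.6° ✓; |GB| = 28.60 ✓; ∠GBD = 126.2° ✓; |BD| = 25.50 ✗.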